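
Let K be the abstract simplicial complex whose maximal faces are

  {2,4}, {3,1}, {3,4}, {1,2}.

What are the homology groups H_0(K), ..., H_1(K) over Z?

We work with the vertex ordering 1 < 2 < 3 < 4. The simplices of K, each written with vertices in increasing order, are:

  0-simplices (4): [1], [2], [3], [4]
  1-simplices (4): [1,2], [1,3], [2,4], [3,4]

so the chain groups are C_0 ≅ Z^4, C_1 ≅ Z^4.

Boundary ∂_1: C_1 → C_0 sends each edge [p,q] (with p < q) to q − p. For instance
  ∂[1,3] = [3] − [1].
The 4×4 boundary matrix has rank 3 and Smith normal form diag(1,1,1).

Computing H_k = (kernel of ∂_k) / (image of ∂_{k+1}):

  H_0: rank C_0 − rank ∂_1 = 4 − 3 = 1, and the invariant factors of ∂_1 are all 1, so H_0 = Z.
  H_1: rank ker ∂_1 − rank ∂_2 = (4 − 3) − 0 = 1, and there is no ∂_2, so H_1 = Z.

As a check, the Euler characteristic is 4 − 4 = 0, which agrees with 1 − 1 = 0.

H_0 ≅ Z,  H_1 ≅ Z.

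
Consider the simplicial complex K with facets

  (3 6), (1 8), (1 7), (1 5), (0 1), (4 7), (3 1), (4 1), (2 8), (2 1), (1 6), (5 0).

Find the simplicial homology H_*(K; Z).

Fix the vertex order 0 < 1 < 2 < 3 < 4 < 5 < 6 < 7 < 8 and write every simplex with vertices in increasing order. Then dim K = 1 and the simplices of K are:

  0-simplices (9): [0], [1], [2], [3], [4], [5], [6], [7], [8]
  1-simplices (12): [0,1], [0,5], [1,2], [1,3], [1,4], [1,5], [1,6], [1,7], [1,8], [2,8], [3,6], [4,7]

giving chain groups C_0 ≅ Z^9, C_1 ≅ Z^12.

The boundary map ∂_1: C_1 → C_0 sends each edge [p,q] (with p < q) to q − p. For instance
  ∂[2,8] = [8] − [2].
As a 9×12 matrix over Z this has rank 8, with invariant factors (1,1,1,1,1,1,1,1).

Reading off H_k = ker ∂_k / im ∂_{k+1}:

  H_0: rank C_0 − rank ∂_1 = 9 − 8 = 1, and the invariant factors of ∂_1 are all 1, so H_0 ≅ Z.
  H_1: rank ker ∂_1 − rank ∂_2 = (12 − 8) − 0 = 4, and there is no ∂_2, so H_1 ≅ Z^4.

H_0 ≅ Z,  H_1 ≅ Z^4.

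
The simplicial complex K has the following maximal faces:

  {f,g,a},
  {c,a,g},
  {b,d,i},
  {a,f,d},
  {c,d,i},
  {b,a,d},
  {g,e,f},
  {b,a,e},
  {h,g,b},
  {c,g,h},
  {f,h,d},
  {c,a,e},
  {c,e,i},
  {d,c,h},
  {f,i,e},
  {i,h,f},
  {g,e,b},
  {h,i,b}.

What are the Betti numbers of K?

K has 9 vertices, 27 edges, 18 triangles.
rank ∂_0 = 0, rank ∂_1 = 8 ⇒ b_0 = 9 − 0 − 8 = 1; all invariant factors of ∂_1 are 1 so no torsion. So H_0 = Z.
rank ∂_1 = 8, rank ∂_2 = 18 ⇒ b_1 = 27 − 8 − 18 = 1; ∂_2 has invariant factor(s) [2] giving torsion. So H_1 = Z ⊕ Z/2.
rank ∂_2 = 18, rank ∂_3 = 0 ⇒ b_2 = 18 − 18 − 0 = 0. So H_2 = 0.

b_0 = 1, b_1 = 1, b_2 = 0.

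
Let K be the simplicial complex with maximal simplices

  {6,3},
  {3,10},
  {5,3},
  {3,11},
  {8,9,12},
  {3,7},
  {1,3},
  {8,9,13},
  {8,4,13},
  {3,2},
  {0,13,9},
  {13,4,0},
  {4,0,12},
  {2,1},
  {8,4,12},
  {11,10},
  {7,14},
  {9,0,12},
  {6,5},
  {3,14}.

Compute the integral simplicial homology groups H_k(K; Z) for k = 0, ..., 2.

H_0 = Z^2,  H_1 = Z^4,  H_2 = Z.

K has 15 vertices, 24 edges, 8 triangles.
rank ∂_0 = 0, rank ∂_1 = 13 ⇒ b_0 = 15 − 0 − 13 = 2; all invariant factors of ∂_1 are 1 so no torsion. So H_0 = Z^2.
rank ∂_1 = 13, rank ∂_2 = 7 ⇒ b_1 = 24 − 13 − 7 = 4; all invariant factors of ∂_2 are 1 so no torsion. So H_1 = Z^4.
rank ∂_2 = 7, rank ∂_3 = 0 ⇒ b_2 = 8 − 7 − 0 = 1. So H_2 = Z.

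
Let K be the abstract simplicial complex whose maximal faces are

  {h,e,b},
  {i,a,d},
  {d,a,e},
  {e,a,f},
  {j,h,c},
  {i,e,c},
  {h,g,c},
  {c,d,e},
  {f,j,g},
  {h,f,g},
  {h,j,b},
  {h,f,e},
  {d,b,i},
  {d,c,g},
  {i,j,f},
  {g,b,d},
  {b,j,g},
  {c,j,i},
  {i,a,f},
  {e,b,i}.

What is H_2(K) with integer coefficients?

H_2 ≅ 0.

K has 10 vertices, 30 edges, 20 triangles.
rank ∂_2 = 20, rank ∂_3 = 0 ⇒ b_2 = 20 − 20 − 0 = 0. So H_2 = 0.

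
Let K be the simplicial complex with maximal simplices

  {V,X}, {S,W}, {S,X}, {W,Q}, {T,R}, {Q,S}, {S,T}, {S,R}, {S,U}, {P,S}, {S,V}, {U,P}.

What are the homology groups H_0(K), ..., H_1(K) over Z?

We work with the vertex ordering P < Q < R < S < T < U < V < W < X. The simplices of K, each written with vertices in increasing order, are:

  0-simplices (9): P, Q, R, S, T, U, V, W, X
  1-simplices (12): PS, PU, QS, QW, RS, RT, ST, SU, SV, SW, SX, VX

giving chain groups C_0 ≅ Z^9, C_1 ≅ Z^12.

The boundary map ∂_1: C_1 → C_0 maps an edge to its endpoints' difference, ∂[p,q] = q − p.
The 9×12 boundary matrix has rank 8 and Smith normal form diag(1,1,1,1,1,1,1,1).

Computing H_k = (kernel of ∂_k) / (image of ∂_{k+1}):

  H_0: rank C_0 − rank ∂_1 = 9 − 8 = 1, and the invariant factors of ∂_1 are all 1, so H_0 = Z.
  H_1: rank ker ∂_1 − rank ∂_2 = (12 − 8) − 0 = 4, and there is no ∂_2, so H_1 = Z^4.

As a check, the Euler characteristic is 9 − 12 = -3, which agrees with 1 − 4 = -3.
(K is a triangulation of a wedge of 4 circles.)

H_0 ≅ Z,  H_1 ≅ Z^4.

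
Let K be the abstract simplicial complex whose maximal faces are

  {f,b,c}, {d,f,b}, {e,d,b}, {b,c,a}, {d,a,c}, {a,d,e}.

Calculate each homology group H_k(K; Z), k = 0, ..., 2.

Order the vertices as a < b < c < d < e < f. Listing each simplex with vertices in this order, K has dimension 2 with simplices:

  0-simplices (6): a, b, c, d, e, f
  1-simplices (12): ab, ac, ad, ae, bc, bd, be, bf, cd, cf, de, df
  2-simplices (6): abc, acd, ade, bcf, bde, bdf

Hence C_0 ≅ Z^6, C_1 ≅ Z^12, C_2 ≅ Z^6.

The boundary map ∂_1: C_1 → C_0 sends each edge [p,q] (with p < q) to q − p. For instance
  ∂ae = e − a.
This gives a 6×12 integer matrix of rank 5; reducing to Smith normal form yields diagonal entries (1,1,1,1,1).

The boundary map ∂_2: C_2 → C_1 sends each 2-simplex [p,q,r] to [q,r] − [p,r] + [p,q]. For instance
  ∂bdf = df − bf + bd,
  ∂abc = bc − ac + ab.
The resulting 12×6 matrix has rank 6, and its Smith normal form has invariant factors (1,1,1,1,1,1).

From H_k ≅ ker(∂_k) / im(∂_{k+1}) we obtain:

  H_0: rank C_0 − rank ∂_1 = 6 − 5 = 1, and the invariant factors of ∂_1 are all 1, so H_0 = Z.
  H_1: rank ker ∂_1 − rank ∂_2 = (12 − 5) − 6 = 1, and the invariant factors of ∂_2 are all 1, so H_1 = Z.
  H_2: rank ker ∂_2 − rank ∂_3 = (6 − 6) − 0 = 0, and there is no ∂_3, so H_2 = 0.

As a check, the Euler characteristic is 6 − 12 + 6 = 0, which agrees with 1 − 1 + 0 = 0.

H_0 ≅ Z,  H_1 ≅ Z,  H_2 = 0.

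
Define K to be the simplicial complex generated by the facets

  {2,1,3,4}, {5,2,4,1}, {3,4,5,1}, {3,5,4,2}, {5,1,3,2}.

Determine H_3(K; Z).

We work with the vertex ordering 1 < 2 < 3 < 4 < 5. The simplices of K, each written with vertices in increasing order, are:

  0-simplices (5): [1], [2], [3], [4], [5]
  1-simplices (10): [1,2], [1,3], [1,4], [1,5], [2,3], [2,4], [2,5], [3,4], [3,5], [4,5]
  2-simplices (10): [1,2,3], [1,2,4], [1,2,5], [1,3,4], [1,3,5], [1,4,5], [2,3,4], [2,3,5], [2,4,5], [3,4,5]
  3-simplices (5): [1,2,3,4], [1,2,3,5], [1,2,4,5], [1,3,4,5], [2,3,4,5]

so the chain groups are C_0 ≅ Z^5, C_1 ≅ Z^10, C_2 ≅ Z^10, C_3 ≅ Z^5.

Boundary ∂_1: C_1 → C_0 sends each edge [p,q] (with p < q) to q − p.
As a 5×10 matrix over Z this has rank 4, with invariant factors (1,1,1,1).

Boundary ∂_2: C_2 → C_1 maps a triangle to the signed sum of its edges. For instance
  ∂[1,3,4] = [3,4] − [1,4] + [1,3],
  ∂[3,4,5] = [4,5] − [3,5] + [3,4].
This gives a 10×10 integer matrix of rank 6; reducing to Smith normal form yields diagonal entries (1,1,1,1,1,1).

The boundary map ∂_3: C_3 → C_2 sends each 3-simplex σ to the alternating sum Σ_i (−1)^i (σ with its i-th vertex removed). For instance
  ∂[2,3,4,5] = [3,4,5] − [2,4,5] + [2,3,5] − [2,3,4],
  ∂[1,3,4,5] = [3,4,5] − [1,4,5] + [1,3,5] − [1,3,4].
As a 10×5 matrix over Z this has rank 4, with invariant factors (1,1,1,1).

Computing H_k = (kernel of ∂_k) / (image of ∂_{k+1}):

  H_3: rank ker ∂_3 − rank ∂_4 = (5 − 4) − 0 = 1, and there is no ∂_4, so H_3 ≅ Z.

(K is a triangulation of the 3-sphere S^3.)

H_3 ≅ Z.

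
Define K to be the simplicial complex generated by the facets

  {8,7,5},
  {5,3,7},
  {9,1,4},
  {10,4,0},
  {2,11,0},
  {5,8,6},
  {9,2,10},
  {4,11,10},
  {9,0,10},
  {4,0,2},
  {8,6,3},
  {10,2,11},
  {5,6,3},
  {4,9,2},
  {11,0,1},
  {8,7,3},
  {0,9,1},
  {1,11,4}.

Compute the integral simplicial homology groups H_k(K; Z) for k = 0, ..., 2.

H_0 ≅ Z^2,  H_1 ≅ Z/2,  H_2 ≅ Z.

We work with the vertex ordering 0 < 1 < 2 < 3 < 4 < 5 < 6 < 7 < 8 < 9 < 10 < 11. The simplices of K, each written with vertices in increasing order, are:

  0-simplices (12): [0], [1], [2], [3], [4], [5], [6], [7], [8], [9], [10], [11]
  1-simplices (27): (27 of them)
  2-simplices (18): (18 of them)

Hence C_0 ≅ Z^12, C_1 ≅ Z^27, C_2 ≅ Z^18.

∂_1: C_1 → C_0 is given by ∂[p,q] = [q] − [p]. For instance
  ∂[10,11] = [11] − [10].
The resulting 12×27 matrix has rank 10, and its Smith normal form has invariant factors (1,1,1,1,1,1,1,1,1,1).

Boundary ∂_2: C_2 → C_1 acts by ∂[p,q,r] = [q,r] − [p,r] + [p,q]. For instance
  ∂[0,1,9] = [1,9] − [0,9] + [0,1],
  ∂[0,4,10] = [4,10] − [0,10] + [0,4].
The 27×18 boundary matrix has rank 17 and Smith normal form diag(1,1,1,1,1,1,1,1,1,1,1,1,1,1,1,1,2).

Reading off H_k = ker ∂_k / im ∂_{k+1}:

  H_0: rank C_0 − rank ∂_1 = 12 − 10 = 2, and the invariant factors of ∂_1 are all 1, so H_0 ≅ Z^2.
  H_1: rank ker ∂_1 − rank ∂_2 = (27 − 10) − 17 = 0, and ∂_2 has invariant factor 2 > 1, so H_1 ≅ Z/2.
  H_2: rank ker ∂_2 − rank ∂_3 = (18 − 17) − 0 = 1, and there is no ∂_3, so H_2 ≅ Z.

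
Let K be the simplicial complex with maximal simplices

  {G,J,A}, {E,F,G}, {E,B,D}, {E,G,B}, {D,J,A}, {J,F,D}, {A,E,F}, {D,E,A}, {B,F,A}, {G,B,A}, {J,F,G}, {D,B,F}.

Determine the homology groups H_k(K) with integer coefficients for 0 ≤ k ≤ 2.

H_0 ≅ Z,  H_1 ≅ Z/2,  H_2 = 0.

Fix the vertex order A < B < D < E < F < G < J and write every simplex with vertices in increasing order. Then dim K = 2 and the simplices of K are:

  0-simplices (7): A, B, D, E, F, G, J
  1-simplices (18): AB, AD, AE, AF, AG, AJ, BD, BE, BF, BG, DE, DF, DJ, EF, EG, FG, FJ, GJ
  2-simplices (12): ABF, ABG, ADE, ADJ, AEF, AGJ, BDE, BDF, BEG, DFJ, EFG, FGJ

giving chain groups C_0 ≅ Z^7, C_1 ≅ Z^18, C_2 ≅ Z^12.

∂_1: C_1 → C_0 sends each edge [p,q] (with p < q) to q − p.
The 7×18 boundary matrix has rank 6 and Smith normal form diag(1,1,1,1,1,1).

The boundary map ∂_2: C_2 → C_1 maps a triangle to the signed sum of its edges. For instance
  ∂FGJ = GJ − FJ + FG,
  ∂EFG = FG − EG + EF.
The 18×12 boundary matrix has rank 12 and Smith normal form diag(1,1,1,1,1,1,1,1,1,1,1,2).

Computing H_k = (kernel of ∂_k) / (image of ∂_{k+1}):

  H_0: rank C_0 − rank ∂_1 = 7 − 6 = 1, and the invariant factors of ∂_1 are all 1, so H_0 = Z.
  H_1: rank ker ∂_1 − rank ∂_2 = (18 − 6) − 12 = 0, and ∂_2 has invariant factor 2 > 1, so H_1 = Z/2.
  H_2: rank ker ∂_2 − rank ∂_3 = (12 − 12) − 0 = 0, and there is no ∂_3, so H_2 = 0.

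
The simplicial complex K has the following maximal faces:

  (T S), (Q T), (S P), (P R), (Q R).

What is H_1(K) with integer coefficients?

H_1 = Z.

Order the vertices as P < Q < R < S < T. Listing each simplex with vertices in this order, K has dimension 1 with simplices:

  0-simplices (5): P, Q, R, S, T
  1-simplices (5): PR, PS, QR, QT, ST

so the chain groups are C_0 ≅ Z^5, C_1 ≅ Z^5.

The boundary map ∂_1: C_1 → C_0 maps an edge to its endpoints' difference, ∂[p,q] = q − p.
The 5×5 boundary matrix has rank 4 and Smith normal form diag(1,1,1,1).

Computing H_k = (kernel of ∂_k) / (image of ∂_{k+1}):

  H_1: rank ker ∂_1 − rank ∂_2 = (5 − 4) − 0 = 1, and there is no ∂_2, so H_1 = Z.

(K is a triangulation of the circle S^1.)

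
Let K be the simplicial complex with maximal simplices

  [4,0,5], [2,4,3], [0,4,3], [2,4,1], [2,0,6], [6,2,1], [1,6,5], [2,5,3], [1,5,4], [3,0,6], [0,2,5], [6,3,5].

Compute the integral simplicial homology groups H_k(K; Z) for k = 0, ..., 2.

H_0 = Z,  H_1 = Z/2Z,  H_2 = 0.

Fix the vertex order 0 < 1 < 2 < 3 < 4 < 5 < 6 and write every simplex with vertices in increasing order. Then dim K = 2 and the simplices of K are:

  0-simplices (7): [0], [1], [2], [3], [4], [5], [6]
  1-simplices (18): [0,2], [0,3], [0,4], [0,5], [0,6], [1,2], [1,4], [1,5], [1,6], [2,3], [2,4], [2,5], [2,6], [3,4], [3,5], [3,6], [4,5], [5,6]
  2-simplices (12): [0,2,5], [0,2,6], [0,3,4], [0,3,6], [0,4,5], [1,2,4], [1,2,6], [1,4,5], [1,5,6], [2,3,4], [2,3,5], [3,5,6]

giving chain groups C_0 ≅ Z^7, C_1 ≅ Z^18, C_2 ≅ Z^12.

The boundary map ∂_1: C_1 → C_0 is given by ∂[p,q] = [q] − [p]. For instance
  ∂[1,4] = [4] − [1].
The 7×18 boundary matrix has rank 6 and Smith normal form diag(1,1,1,1,1,1).

Boundary ∂_2: C_2 → C_1 sends each 2-simplex [p,q,r] to [q,r] − [p,r] + [p,q]. For instance
  ∂[0,3,6] = [3,6] − [0,6] + [0,3],
  ∂[0,4,5] = [4,5] − [0,5] + [0,4].
The resulting 18×12 matrix has rank 12, and its Smith normal form has invariant factors (1,1,1,1,1,1,1,1,1,1,1,2).

Computing H_k = (kernel of ∂_k) / (image of ∂_{k+1}):

  H_0: rank C_0 − rank ∂_1 = 7 − 6 = 1, and the invariant factors of ∂_1 are all 1, so H_0 = Z.
  H_1: rank ker ∂_1 − rank ∂_2 = (18 − 6) − 12 = 0, and ∂_2 has invariant factor 2 > 1, so H_1 = Z/2Z.
  H_2: rank ker ∂_2 − rank ∂_3 = (12 − 12) − 0 = 0, and there is no ∂_3, so H_2 = 0.

As a check, the Euler characteristic is 7 − 18 + 12 = 1, which agrees with 1 − 0 + 0 = 1.
(K is a triangulation of the real projective plane RP^2.)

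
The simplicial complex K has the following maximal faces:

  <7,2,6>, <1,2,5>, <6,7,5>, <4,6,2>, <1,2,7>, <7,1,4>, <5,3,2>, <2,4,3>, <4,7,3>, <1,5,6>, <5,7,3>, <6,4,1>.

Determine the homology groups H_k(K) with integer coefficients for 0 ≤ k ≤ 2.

We work with the vertex ordering 1 < 2 < 3 < 4 < 5 < 6 < 7. The simplices of K, each written with vertices in increasing order, are:

  0-simplices (7): [1], [2], [3], [4], [5], [6], [7]
  1-simplices (18): [1,2], [1,4], [1,5], [1,6], [1,7], [2,3], [2,4], [2,5], [2,6], [2,7], [3,4], [3,5], [3,7], [4,6], [4,7], [5,6], [5,7], [6,7]
  2-simplices (12): [1,2,5], [1,2,7], [1,4,6], [1,4,7], [1,5,6], [2,3,4], [2,3,5], [2,4,6], [2,6,7], [3,4,7], [3,5,7], [5,6,7]

so the chain groups are C_0 ≅ Z^7, C_1 ≅ Z^18, C_2 ≅ Z^12.

Boundary ∂_1: C_1 → C_0 sends each edge [p,q] (with p < q) to q − p. For instance
  ∂[1,5] = [5] − [1].
The 7×18 boundary matrix has rank 6 and Smith normal form diag(1,1,1,1,1,1).

Boundary ∂_2: C_2 → C_1 maps a triangle to the signed sum of its edges. For instance
  ∂[2,4,6] = [4,6] − [2,6] + [2,4],
  ∂[3,5,7] = [5,7] − [3,7] + [3,5].
As a 18×12 matrix over Z this has rank 12, with invariant factors (1,1,1,1,1,1,1,1,1,1,1,2).

From H_k ≅ ker(∂_k) / im(∂_{k+1}) we obtain:

  H_0: rank C_0 − rank ∂_1 = 7 − 6 = 1, and the invariant factors of ∂_1 are all 1, so H_0 ≅ Z.
  H_1: rank ker ∂_1 − rank ∂_2 = (18 − 6) − 12 = 0, and ∂_2 has invariant factor 2 > 1, so H_1 ≅ Z/2Z.
  H_2: rank ker ∂_2 − rank ∂_3 = (12 − 12) − 0 = 0, and there is no ∂_3, so H_2 ≅ 0.

(K is a triangulation of the real projective plane RP^2.)

H_0 ≅ Z,  H_1 ≅ Z/2Z,  H_2 = 0.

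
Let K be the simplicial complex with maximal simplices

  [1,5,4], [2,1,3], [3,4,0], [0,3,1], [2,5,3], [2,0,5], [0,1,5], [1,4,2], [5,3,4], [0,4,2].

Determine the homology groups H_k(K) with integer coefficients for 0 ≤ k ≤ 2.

K has 6 vertices, 15 edges, 10 triangles.
rank ∂_0 = 0, rank ∂_1 = 5 ⇒ b_0 = 6 − 0 − 5 = 1; all invariant factors of ∂_1 are 1 so no torsion. So H_0 = Z.
rank ∂_1 = 5, rank ∂_2 = 10 ⇒ b_1 = 15 − 5 − 10 = 0; ∂_2 has invariant factor(s) [2] giving torsion. So H_1 = Z/2.
rank ∂_2 = 10, rank ∂_3 = 0 ⇒ b_2 = 10 − 10 − 0 = 0. So H_2 = 0.

H_0 = Z,  H_1 = Z/2,  H_2 = 0.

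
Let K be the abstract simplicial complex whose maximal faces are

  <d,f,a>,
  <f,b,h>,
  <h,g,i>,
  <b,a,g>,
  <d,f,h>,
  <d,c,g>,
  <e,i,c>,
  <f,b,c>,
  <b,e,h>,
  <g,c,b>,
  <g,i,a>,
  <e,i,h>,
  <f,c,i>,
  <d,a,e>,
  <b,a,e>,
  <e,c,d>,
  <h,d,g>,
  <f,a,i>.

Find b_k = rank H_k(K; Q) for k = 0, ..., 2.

b_0 = 1, b_1 = 2, b_2 = 1.

Take the total order a < b < c < d < e < f < g < h < i on the vertex set. Then K (dimension 2) consists of the simplices:

  0-simplices (9): a, b, c, d, e, f, g, h, i
  1-simplices (27): ab, ad, ae, af, ag, ai, bc, be, bf, bg, bh, cd, ce, cf, cg, ci, de, df, dg, dh, eh, ei, fh, fi, gh, gi, hi
  2-simplices (18): abe, abg, ade, adf, afi, agi, bcf, bcg, beh, bfh, cde, cdg, cei, cfi, dfh, dgh, ehi, ghi

so the chain groups are C_0 ≅ Z^9, C_1 ≅ Z^27, C_2 ≅ Z^18.

Boundary ∂_1: C_1 → C_0 maps an edge to its endpoints' difference, ∂[p,q] = q − p.
As a 9×27 matrix over Z this has rank 8, with invariant factors (1,1,1,1,1,1,1,1).

The boundary map ∂_2: C_2 → C_1 acts by ∂[p,q,r] = [q,r] − [p,r] + [p,q]. For instance
  ∂bcg = cg − bg + bc,
  ∂ade = de − ae + ad.
The resulting 27×18 matrix has rank 17, and its Smith normal form has invariant factors (1,1,1,1,1,1,1,1,1,1,1,1,1,1,1,1,1).

From H_k ≅ ker(∂_k) / im(∂_{k+1}) we obtain:

  H_0: rank C_0 − rank ∂_1 = 9 − 8 = 1, and the invariant factors of ∂_1 are all 1, so H_0 = Z.
  H_1: rank ker ∂_1 − rank ∂_2 = (27 − 8) − 17 = 2, and the invariant factors of ∂_2 are all 1, so H_1 = Z^2.
  H_2: rank ker ∂_2 − rank ∂_3 = (18 − 17) − 0 = 1, and there is no ∂_3, so H_2 = Z.

As a check, the Euler characteristic is 9 − 27 + 18 = 0, which agrees with 1 − 2 + 1 = 0.

Hence the Betti numbers are b_0 = 1, b_1 = 2, b_2 = 1.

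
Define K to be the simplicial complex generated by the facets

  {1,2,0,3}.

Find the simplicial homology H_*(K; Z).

Order the vertices as 0 < 1 < 2 < 3. Listing each simplex with vertices in this order, K has dimension 3 with simplices:

  0-simplices (4): [0], [1], [2], [3]
  1-simplices (6): [0,1], [0,2], [0,3], [1,2], [1,3], [2,3]
  2-simplices (4): [0,1,2], [0,1,3], [0,2,3], [1,2,3]
  3-simplices (1): [0,1,2,3]

giving chain groups C_0 ≅ Z^4, C_1 ≅ Z^6, C_2 ≅ Z^4, C_3 ≅ Z^1.

∂_1: C_1 → C_0 sends each edge [p,q] (with p < q) to q − p. For instance
  ∂[1,2] = [2] − [1].
The 4×6 boundary matrix has rank 3 and Smith normal form diag(1,1,1).

∂_2: C_2 → C_1 sends each 2-simplex [p,q,r] to [q,r] − [p,r] + [p,q]. For instance
  ∂[0,1,3] = [1,3] − [0,3] + [0,1],
  ∂[0,1,2] = [1,2] − [0,2] + [0,1].
The 6×4 boundary matrix has rank 3 and Smith normal form diag(1,1,1).

Boundary ∂_3: C_3 → C_2 sends each 3-simplex σ to the alternating sum Σ_i (−1)^i (σ with its i-th vertex removed). For instance
  ∂[0,1,2,3] = [1,2,3] − [0,2,3] + [0,1,3] − [0,1,2].
This gives a 4×1 integer matrix of rank 1; reducing to Smith normal form yields diagonal entries (1).

Reading off H_k = ker ∂_k / im ∂_{k+1}:

  H_0: rank C_0 − rank ∂_1 = 4 − 3 = 1, and the invariant factors of ∂_1 are all 1, so H_0 ≅ Z.
  H_1: rank ker ∂_1 − rank ∂_2 = (6 − 3) − 3 = 0, and the invariant factors of ∂_2 are all 1, so H_1 ≅ 0.
  H_2: rank ker ∂_2 − rank ∂_3 = (4 − 3) − 1 = 0, and the invariant factors of ∂_3 are all 1, so H_2 ≅ 0.
  H_3: rank ker ∂_3 − rank ∂_4 = (1 − 1) − 0 = 0, and there is no ∂_4, so H_3 ≅ 0.

H_0 ≅ Z,  H_1 = 0,  H_2 = 0,  H_3 = 0.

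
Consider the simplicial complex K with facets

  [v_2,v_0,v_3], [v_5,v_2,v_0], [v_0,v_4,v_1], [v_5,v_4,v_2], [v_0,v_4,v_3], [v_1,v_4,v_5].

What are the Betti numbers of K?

b_0 = 1, b_1 = 1, b_2 = 0.

Take the total order v_0 < v_1 < v_2 < v_3 < v_4 < v_5 on the vertex set. Then K (dimension 2) consists of the simplices:

  0-simplices (6): [v_0], [v_1], [v_2], [v_3], [v_4], [v_5]
  1-simplices (12): [v_0,v_1], [v_0,v_2], [v_0,v_3], [v_0,v_4], [v_0,v_5], [v_1,v_4], [v_1,v_5], [v_2,v_3], [v_2,v_4], [v_2,v_5], [v_3,v_4], [v_4,v_5]
  2-simplices (6): [v_0,v_1,v_4], [v_0,v_2,v_3], [v_0,v_2,v_5], [v_0,v_3,v_4], [v_1,v_4,v_5], [v_2,v_4,v_5]

giving chain groups C_0 ≅ Z^6, C_1 ≅ Z^12, C_2 ≅ Z^6.

Boundary ∂_1: C_1 → C_0 sends each edge [p,q] (with p < q) to q − p.
The 6×12 boundary matrix has rank 5 and Smith normal form diag(1,1,1,1,1).

The boundary map ∂_2: C_2 → C_1 acts by ∂[p,q,r] = [q,r] − [p,r] + [p,q]. For instance
  ∂[v_0,v_3,v_4] = [v_3,v_4] − [v_0,v_4] + [v_0,v_3],
  ∂[v_0,v_1,v_4] = [v_1,v_4] − [v_0,v_4] + [v_0,v_1].
The resulting 12×6 matrix has rank 6, and its Smith normal form has invariant factors (1,1,1,1,1,1).

Reading off H_k = ker ∂_k / im ∂_{k+1}:

  H_0: rank C_0 − rank ∂_1 = 6 − 5 = 1, and the invariant factors of ∂_1 are all 1, so H_0 ≅ Z.
  H_1: rank ker ∂_1 − rank ∂_2 = (12 − 5) − 6 = 1, and the invariant factors of ∂_2 are all 1, so H_1 ≅ Z.
  H_2: rank ker ∂_2 − rank ∂_3 = (6 − 6) − 0 = 0, and there is no ∂_3, so H_2 ≅ 0.

As a check, the Euler characteristic is 6 − 12 + 6 = 0, which agrees with 1 − 1 + 0 = 0.
(K is a triangulation of the cylinder S^1 x I.)

Hence the Betti numbers are b_0 = 1, b_1 = 1, b_2 = 0.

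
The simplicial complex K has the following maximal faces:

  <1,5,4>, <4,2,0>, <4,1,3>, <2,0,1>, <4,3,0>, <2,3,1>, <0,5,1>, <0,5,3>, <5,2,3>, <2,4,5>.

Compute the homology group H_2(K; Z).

H_2 ≅ 0.

Fix the vertex order 0 < 1 < 2 < 3 < 4 < 5 and write every simplex with vertices in increasing order. Then dim K = 2 and the simplices of K are:

  0-simplices (6): [0], [1], [2], [3], [4], [5]
  1-simplices (15): [0,1], [0,2], [0,3], [0,4], [0,5], [1,2], [1,3], [1,4], [1,5], [2,3], [2,4], [2,5], [3,4], [3,5], [4,5]
  2-simplices (10): [0,1,2], [0,1,5], [0,2,4], [0,3,4], [0,3,5], [1,2,3], [1,3,4], [1,4,5], [2,3,5], [2,4,5]

so the chain groups are C_0 ≅ Z^6, C_1 ≅ Z^15, C_2 ≅ Z^10.

Boundary ∂_1: C_1 → C_0 maps an edge to its endpoints' difference, ∂[p,q] = q − p. For instance
  ∂[4,5] = [5] − [4].
The resulting 6×15 matrix has rank 5, and its Smith normal form has invariant factors (1,1,1,1,1).

Boundary ∂_2: C_2 → C_1 maps a triangle to the signed sum of its edges. For instance
  ∂[1,2,3] = [2,3] − [1,3] + [1,2],
  ∂[2,3,5] = [3,5] − [2,5] + [2,3].
As a 15×10 matrix over Z this has rank 10, with invariant factors (1,1,1,1,1,1,1,1,1,2).

Now H_k = ker ∂_k / im ∂_{k+1}, so:

  H_2: rank ker ∂_2 − rank ∂_3 = (10 − 10) − 0 = 0, and there is no ∂_3, so H_2 ≅ 0.

(K is a triangulation of the real projective plane RP^2.)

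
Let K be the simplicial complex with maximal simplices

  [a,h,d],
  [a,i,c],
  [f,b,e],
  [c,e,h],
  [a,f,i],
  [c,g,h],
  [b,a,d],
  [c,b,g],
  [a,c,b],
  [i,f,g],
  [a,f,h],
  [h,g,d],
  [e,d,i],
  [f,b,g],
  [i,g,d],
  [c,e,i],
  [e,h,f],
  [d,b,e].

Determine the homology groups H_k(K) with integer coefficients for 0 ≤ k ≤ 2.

H_0 = Z,  H_1 = Z^2,  H_2 = Z.

Fix the vertex order a < b < c < d < e < f < g < h < i and write every simplex with vertices in increasing order. Then dim K = 2 and the simplices of K are:

  0-simplices (9): a, b, c, d, e, f, g, h, i
  1-simplices (27): ab, ac, ad, af, ah, ai, bc, bd, be, bf, bg, ce, cg, ch, ci, de, dg, dh, di, ef, eh, ei, fg, fh, fi, gh, gi
  2-simplices (18): abc, abd, aci, adh, afh, afi, bcg, bde, bef, bfg, ceh, cei, cgh, dei, dgh, dgi, efh, fgi

giving chain groups C_0 ≅ Z^9, C_1 ≅ Z^27, C_2 ≅ Z^18.

The boundary map ∂_1: C_1 → C_0 maps an edge to its endpoints' difference, ∂[p,q] = q − p.
This gives a 9×27 integer matrix of rank 8; reducing to Smith normal form yields diagonal entries (1,1,1,1,1,1,1,1).

∂_2: C_2 → C_1 maps a triangle to the signed sum of its edges. For instance
  ∂dei = ei − di + de,
  ∂bfg = fg − bg + bf.
The 27×18 boundary matrix has rank 17 and Smith normal form diag(1,1,1,1,1,1,1,1,1,1,1,1,1,1,1,1,1).

Reading off H_k = ker ∂_k / im ∂_{k+1}:

  H_0: rank C_0 − rank ∂_1 = 9 − 8 = 1, and the invariant factors of ∂_1 are all 1, so H_0 ≅ Z.
  H_1: rank ker ∂_1 − rank ∂_2 = (27 − 8) − 17 = 2, and the invariant factors of ∂_2 are all 1, so H_1 ≅ Z^2.
  H_2: rank ker ∂_2 − rank ∂_3 = (18 − 17) − 0 = 1, and there is no ∂_3, so H_2 ≅ Z.

As a check, the Euler characteristic is 9 − 27 + 18 = 0, which agrees with 1 − 2 + 1 = 0.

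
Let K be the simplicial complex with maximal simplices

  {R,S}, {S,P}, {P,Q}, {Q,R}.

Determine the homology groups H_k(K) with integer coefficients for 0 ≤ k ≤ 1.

Fix the vertex order P < Q < R < S and write every simplex with vertices in increasing order. Then dim K = 1 and the simplices of K are:

  0-simplices (4): P, Q, R, S
  1-simplices (4): PQ, PS, QR, RS

so the chain groups are C_0 ≅ Z^4, C_1 ≅ Z^4.

Boundary ∂_1: C_1 → C_0 maps an edge to its endpoints' difference, ∂[p,q] = q − p.
This gives a 4×4 integer matrix of rank 3; reducing to Smith normal form yields diagonal entries (1,1,1).

From H_k ≅ ker(∂_k) / im(∂_{k+1}) we obtain:

  H_0: rank C_0 − rank ∂_1 = 4 − 3 = 1, and the invariant factors of ∂_1 are all 1, so H_0 ≅ Z.
  H_1: rank ker ∂_1 − rank ∂_2 = (4 − 3) − 0 = 1, and there is no ∂_2, so H_1 ≅ Z.

H_0 ≅ Z,  H_1 ≅ Z.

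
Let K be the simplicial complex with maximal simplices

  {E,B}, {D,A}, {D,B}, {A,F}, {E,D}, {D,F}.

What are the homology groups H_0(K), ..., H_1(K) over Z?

H_0 ≅ Z,  H_1 ≅ Z^2.

Order the vertices as A < B < D < E < F. Listing each simplex with vertices in this order, K has dimension 1 with simplices:

  0-simplices (5): A, B, D, E, F
  1-simplices (6): AD, AF, BD, BE, DE, DF

so the chain groups are C_0 ≅ Z^5, C_1 ≅ Z^6.

∂_1: C_1 → C_0 sends each edge [p,q] (with p < q) to q − p.
As a 5×6 matrix over Z this has rank 4, with invariant factors (1,1,1,1).

Reading off H_k = ker ∂_k / im ∂_{k+1}:

  H_0: rank C_0 − rank ∂_1 = 5 − 4 = 1, and the invariant factors of ∂_1 are all 1, so H_0 ≅ Z.
  H_1: rank ker ∂_1 − rank ∂_2 = (6 − 4) − 0 = 2, and there is no ∂_2, so H_1 ≅ Z^2.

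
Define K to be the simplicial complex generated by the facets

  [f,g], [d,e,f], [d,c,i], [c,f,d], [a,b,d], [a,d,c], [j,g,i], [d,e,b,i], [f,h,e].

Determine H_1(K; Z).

Take the total order a < b < c < d < e < f < g < h < i < j on the vertex set. Then K (dimension 3) consists of the simplices:

  0-simplices (10): a, b, c, d, e, f, g, h, i, j
  1-simplices (20): ab, ac, ad, bd, be, bi, cd, cf, ci, de, df, di, ef, eh, ei, fg, fh, gi, gj, ij
  2-simplices (11): abd, acd, bde, bdi, bei, cdf, cdi, def, dei, efh, gij
  3-simplices (1): bdei

so the chain groups are C_0 ≅ Z^10, C_1 ≅ Z^20, C_2 ≅ Z^11, C_3 ≅ Z^1.

The boundary map ∂_1: C_1 → C_0 is given by ∂[p,q] = [q] − [p]. For instance
  ∂ci = i − c.
The resulting 10×20 matrix has rank 9, and its Smith normal form has invariant factors (1,1,1,1,1,1,1,1,1).

The boundary map ∂_2: C_2 → C_1 maps a triangle to the signed sum of its edges. For instance
  ∂abd = bd − ad + ab,
  ∂bei = ei − bi + be.
As a 20×11 matrix over Z this has rank 10, with invariant factors (1,1,1,1,1,1,1,1,1,1).

Boundary ∂_3: C_3 → C_2 sends each 3-simplex σ to the alternating sum Σ_i (−1)^i (σ with its i-th vertex removed). For instance
  ∂bdei = dei − bei + bdi − bde.
The 11×1 boundary matrix has rank 1 and Smith normal form diag(1).

From H_k ≅ ker(∂_k) / im(∂_{k+1}) we obtain:

  H_1: rank ker ∂_1 − rank ∂_2 = (20 − 9) − 10 = 1, and the invariant factors of ∂_2 are all 1, so H_1 ≅ Z.

H_1 ≅ Z.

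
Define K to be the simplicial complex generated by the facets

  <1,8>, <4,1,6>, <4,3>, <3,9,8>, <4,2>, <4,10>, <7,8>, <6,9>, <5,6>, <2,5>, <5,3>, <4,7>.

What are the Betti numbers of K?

Order the vertices as 1 < 2 < 3 < 4 < 5 < 6 < 7 < 8 < 9 < 10. Listing each simplex with vertices in this order, K has dimension 2 with simplices:

  0-simplices (10): [1], [2], [3], [4], [5], [6], [7], [8], [9], [10]
  1-simplices (16): [1,4], [1,6], [1,8], [2,4], [2,5], [3,4], [3,5], [3,8], [3,9], [4,6], [4,7], [4,10], [5,6], [6,9], [7,8], [8,9]
  2-simplices (2): [1,4,6], [3,8,9]

Hence C_0 ≅ Z^10, C_1 ≅ Z^16, C_2 ≅ Z^2.

Boundary ∂_1: C_1 → C_0 sends each edge [p,q] (with p < q) to q − p. For instance
  ∂[5,6] = [6] − [5].
The resulting 10×16 matrix has rank 9, and its Smith normal form has invariant factors (1,1,1,1,1,1,1,1,1).

Boundary ∂_2: C_2 → C_1 acts by ∂[p,q,r] = [q,r] − [p,r] + [p,q]. For instance
  ∂[3,8,9] = [8,9] − [3,9] + [3,8],
  ∂[1,4,6] = [4,6] − [1,6] + [1,4].
This gives a 16×2 integer matrix of rank 2; reducing to Smith normal form yields diagonal entries (1,1).

Reading off H_k = ker ∂_k / im ∂_{k+1}:

  H_0: rank C_0 − rank ∂_1 = 10 − 9 = 1, and the invariant factors of ∂_1 are all 1, so H_0 = Z.
  H_1: rank ker ∂_1 − rank ∂_2 = (16 − 9) − 2 = 5, and the invariant factors of ∂_2 are all 1, so H_1 = Z^5.
  H_2: rank ker ∂_2 − rank ∂_3 = (2 − 2) − 0 = 0, and there is no ∂_3, so H_2 = 0.

Hence the Betti numbers are b_0 = 1, b_1 = 5, b_2 = 0.

b_0 = 1, b_1 = 5, b_2 = 0.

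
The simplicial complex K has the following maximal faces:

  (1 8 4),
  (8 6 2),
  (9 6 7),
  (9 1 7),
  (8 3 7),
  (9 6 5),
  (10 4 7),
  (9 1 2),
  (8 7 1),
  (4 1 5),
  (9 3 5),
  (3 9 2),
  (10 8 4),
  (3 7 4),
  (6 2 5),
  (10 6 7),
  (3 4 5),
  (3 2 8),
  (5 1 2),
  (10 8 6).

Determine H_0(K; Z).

K has 10 vertices, 30 edges, 20 triangles.
rank ∂_0 = 0, rank ∂_1 = 9 ⇒ b_0 = 10 − 0 − 9 = 1; all invariant factors of ∂_1 are 1 so no torsion. So H_0 = Z.

H_0 ≅ Z.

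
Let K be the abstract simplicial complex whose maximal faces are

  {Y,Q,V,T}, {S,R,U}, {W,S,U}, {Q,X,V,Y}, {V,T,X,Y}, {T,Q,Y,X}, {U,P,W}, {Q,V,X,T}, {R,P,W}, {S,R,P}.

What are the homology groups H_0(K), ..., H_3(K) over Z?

H_0 = Z^2,  H_1 = Z,  H_2 = 0,  H_3 = Z.

We work with the vertex ordering P < Q < R < S < T < U < V < W < X < Y. The simplices of K, each written with vertices in increasing order, are:

  0-simplices (10): P, Q, R, S, T, U, V, W, X, Y
  1-simplices (20): PR, PS, PU, PW, QT, QV, QX, QY, RS, RU, RW, SU, SW, TV, TX, TY, UW, VX, VY, XY
  2-simplices (15): PRS, PRW, PUW, QTV, QTX, QTY, QVX, QVY, QXY, RSU, SUW, TVX, TVY, TXY, VXY
  3-simplices (5): QTVX, QTVY, QTXY, QVXY, TVXY

Hence C_0 ≅ Z^10, C_1 ≅ Z^20, C_2 ≅ Z^15, C_3 ≅ Z^5.

∂_1: C_1 → C_0 maps an edge to its endpoints' difference, ∂[p,q] = q − p. For instance
  ∂XY = Y − X.
As a 10×20 matrix over Z this has rank 8, with invariant factors (1,1,1,1,1,1,1,1).

∂_2: C_2 → C_1 sends each 2-simplex [p,q,r] to [q,r] − [p,r] + [p,q]. For instance
  ∂TVX = VX − TX + TV,
  ∂PRS = RS − PS + PR.
The resulting 20×15 matrix has rank 11, and its Smith normal form has invariant factors (1,1,1,1,1,1,1,1,1,1,1).

Boundary ∂_3: C_3 → C_2 sends each 3-simplex σ to the alternating sum Σ_i (−1)^i (σ with its i-th vertex removed). For instance
  ∂QTVY = TVY − QVY + QTY − QTV,
  ∂QTVX = TVX − QVX + QTX − QTV.
This gives a 15×5 integer matrix of rank 4; reducing to Smith normal form yields diagonal entries (1,1,1,1).

Reading off H_k = ker ∂_k / im ∂_{k+1}:

  H_0: rank C_0 − rank ∂_1 = 10 − 8 = 2, and the invariant factors of ∂_1 are all 1, so H_0 = Z^2.
  H_1: rank ker ∂_1 − rank ∂_2 = (20 − 8) − 11 = 1, and the invariant factors of ∂_2 are all 1, so H_1 = Z.
  H_2: rank ker ∂_2 − rank ∂_3 = (15 − 11) − 4 = 0, and the invariant factors of ∂_3 are all 1, so H_2 = 0.
  H_3: rank ker ∂_3 − rank ∂_4 = (5 − 4) − 0 = 1, and there is no ∂_4, so H_3 = Z.

As a check, the Euler characteristic is 10 − 20 + 15 − 5 = 0, which agrees with 2 − 1 + 0 − 1 = 0.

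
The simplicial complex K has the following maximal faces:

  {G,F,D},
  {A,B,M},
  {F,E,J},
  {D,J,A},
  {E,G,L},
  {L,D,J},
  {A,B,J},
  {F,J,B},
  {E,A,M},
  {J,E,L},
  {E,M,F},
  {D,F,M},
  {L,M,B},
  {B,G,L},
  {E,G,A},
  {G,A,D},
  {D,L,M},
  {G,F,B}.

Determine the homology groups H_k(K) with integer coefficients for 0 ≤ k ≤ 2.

H_0 = Z,  H_1 = Z^2,  H_2 = Z.

We work with the vertex ordering A < B < D < E < F < G < J < L < M. The simplices of K, each written with vertices in increasing order, are:

  0-simplices (9): A, B, D, E, F, G, J, L, M
  1-simplices (27): AB, AD, AE, AG, AJ, AM, BF, BG, BJ, BL, BM, DF, DG, DJ, DL, DM, EF, EG, EJ, EL, EM, FG, FJ, FM, GL, JL, LM
  2-simplices (18): ABJ, ABM, ADG, ADJ, AEG, AEM, BFG, BFJ, BGL, BLM, DFG, DFM, DJL, DLM, EFJ, EFM, EGL, EJL

so the chain groups are C_0 ≅ Z^9, C_1 ≅ Z^27, C_2 ≅ Z^18.

∂_1: C_1 → C_0 is given by ∂[p,q] = [q] − [p]. For instance
  ∂AB = B − A.
This gives a 9×27 integer matrix of rank 8; reducing to Smith normal form yields diagonal entries (1,1,1,1,1,1,1,1).

Boundary ∂_2: C_2 → C_1 maps a triangle to the signed sum of its edges. For instance
  ∂DLM = LM − DM + DL,
  ∂EJL = JL − EL + EJ.
As a 27×18 matrix over Z this has rank 17, with invariant factors (1,1,1,1,1,1,1,1,1,1,1,1,1,1,1,1,1).

From H_k ≅ ker(∂_k) / im(∂_{k+1}) we obtain:

  H_0: rank C_0 − rank ∂_1 = 9 − 8 = 1, and the invariant factors of ∂_1 are all 1, so H_0 = Z.
  H_1: rank ker ∂_1 − rank ∂_2 = (27 − 8) − 17 = 2, and the invariant factors of ∂_2 are all 1, so H_1 = Z^2.
  H_2: rank ker ∂_2 − rank ∂_3 = (18 − 17) − 0 = 1, and there is no ∂_3, so H_2 = Z.

As a check, the Euler characteristic is 9 − 27 + 18 = 0, which agrees with 1 − 2 + 1 = 0.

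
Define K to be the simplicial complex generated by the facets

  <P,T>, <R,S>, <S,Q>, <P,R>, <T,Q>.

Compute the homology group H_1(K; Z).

K has 5 vertices, 5 edges.
rank ∂_1 = 4, rank ∂_2 = 0 ⇒ b_1 = 5 − 4 − 0 = 1. So H_1 = Z.

H_1 ≅ Z.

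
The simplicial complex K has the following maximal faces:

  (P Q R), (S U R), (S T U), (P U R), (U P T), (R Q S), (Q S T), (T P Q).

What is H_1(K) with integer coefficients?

H_1 = 0.

K has 6 vertices, 12 edges, 8 triangles.
rank ∂_1 = 5, rank ∂_2 = 7 ⇒ b_1 = 12 − 5 − 7 = 0; all invariant factors of ∂_2 are 1 so no torsion. So H_1 = 0.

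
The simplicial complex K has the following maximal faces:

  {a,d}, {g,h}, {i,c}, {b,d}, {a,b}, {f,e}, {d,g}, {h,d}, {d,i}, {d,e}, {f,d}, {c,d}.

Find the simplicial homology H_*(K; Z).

Fix the vertex order a < b < c < d < e < f < g < h < i and write every simplex with vertices in increasing order. Then dim K = 1 and the simplices of K are:

  0-simplices (9): a, b, c, d, e, f, g, h, i
  1-simplices (12): ab, ad, bd, cd, ci, de, df, dg, dh, di, ef, gh

so the chain groups are C_0 ≅ Z^9, C_1 ≅ Z^12.

Boundary ∂_1: C_1 → C_0 sends each edge [p,q] (with p < q) to q − p.
The 9×12 boundary matrix has rank 8 and Smith normal form diag(1,1,1,1,1,1,1,1).

Now H_k = ker ∂_k / im ∂_{k+1}, so:

  H_0: rank C_0 − rank ∂_1 = 9 − 8 = 1, and the invariant factors of ∂_1 are all 1, so H_0 ≅ Z.
  H_1: rank ker ∂_1 − rank ∂_2 = (12 − 8) − 0 = 4, and there is no ∂_2, so H_1 ≅ Z^4.

H_0 = Z,  H_1 = Z^4.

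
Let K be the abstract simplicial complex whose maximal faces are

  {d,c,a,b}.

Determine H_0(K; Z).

H_0 ≅ Z.

We work with the vertex ordering a < b < c < d. The simplices of K, each written with vertices in increasing order, are:

  0-simplices (4): a, b, c, d
  1-simplices (6): ab, ac, ad, bc, bd, cd
  2-simplices (4): abc, abd, acd, bcd
  3-simplices (1): abcd

Hence C_0 ≅ Z^4, C_1 ≅ Z^6, C_2 ≅ Z^4, C_3 ≅ Z^1.

Boundary ∂_1: C_1 → C_0 is given by ∂[p,q] = [q] − [p]. For instance
  ∂ac = c − a.
This gives a 4×6 integer matrix of rank 3; reducing to Smith normal form yields diagonal entries (1,1,1).

∂_2: C_2 → C_1 sends each 2-simplex [p,q,r] to [q,r] − [p,r] + [p,q]. For instance
  ∂acd = cd − ad + ac,
  ∂abd = bd − ad + ab.
The resulting 6×4 matrix has rank 3, and its Smith normal form has invariant factors (1,1,1).

∂_3: C_3 → C_2 sends each 3-simplex σ to the alternating sum Σ_i (−1)^i (σ with its i-th vertex removed). For instance
  ∂abcd = bcd − acd + abd − abc.
The resulting 4×1 matrix has rank 1, and its Smith normal form has invariant factors (1).

Reading off H_k = ker ∂_k / im ∂_{k+1}:

  H_0: rank C_0 − rank ∂_1 = 4 − 3 = 1, and the invariant factors of ∂_1 are all 1, so H_0 ≅ Z.

(K is a triangulation of the 3-simplex.)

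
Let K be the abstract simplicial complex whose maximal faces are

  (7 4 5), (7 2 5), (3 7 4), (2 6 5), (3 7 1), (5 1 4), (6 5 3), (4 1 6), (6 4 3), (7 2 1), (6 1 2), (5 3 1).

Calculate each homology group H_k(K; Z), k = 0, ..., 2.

Order the vertices as 1 < 2 < 3 < 4 < 5 < 6 < 7. Listing each simplex with vertices in this order, K has dimension 2 with simplices:

  0-simplices (7): [1], [2], [3], [4], [5], [6], [7]
  1-simplices (18): [1,2], [1,3], [1,4], [1,5], [1,6], [1,7], [2,5], [2,6], [2,7], [3,4], [3,5], [3,6], [3,7], [4,5], [4,6], [4,7], [5,6], [5,7]
  2-simplices (12): [1,2,6], [1,2,7], [1,3,5], [1,3,7], [1,4,5], [1,4,6], [2,5,6], [2,5,7], [3,4,6], [3,4,7], [3,5,6], [4,5,7]

so the chain groups are C_0 ≅ Z^7, C_1 ≅ Z^18, C_2 ≅ Z^12.

∂_1: C_1 → C_0 sends each edge [p,q] (with p < q) to q − p. For instance
  ∂[1,2] = [2] − [1].
The 7×18 boundary matrix has rank 6 and Smith normal form diag(1,1,1,1,1,1).

∂_2: C_2 → C_1 maps a triangle to the signed sum of its edges. For instance
  ∂[2,5,7] = [5,7] − [2,7] + [2,5],
  ∂[1,4,6] = [4,6] − [1,6] + [1,4].
The resulting 18×12 matrix has rank 12, and its Smith normal form has invariant factors (1,1,1,1,1,1,1,1,1,1,1,2).

From H_k ≅ ker(∂_k) / im(∂_{k+1}) we obtain:

  H_0: rank C_0 − rank ∂_1 = 7 − 6 = 1, and the invariant factors of ∂_1 are all 1, so H_0 ≅ Z.
  H_1: rank ker ∂_1 − rank ∂_2 = (18 − 6) − 12 = 0, and ∂_2 has invariant factor 2 > 1, so H_1 ≅ Z_2.
  H_2: rank ker ∂_2 − rank ∂_3 = (12 − 12) − 0 = 0, and there is no ∂_3, so H_2 ≅ 0.

As a check, the Euler characteristic is 7 − 18 + 12 = 1, which agrees with 1 − 0 + 0 = 1.

H_0 = Z,  H_1 = Z_2,  H_2 = 0.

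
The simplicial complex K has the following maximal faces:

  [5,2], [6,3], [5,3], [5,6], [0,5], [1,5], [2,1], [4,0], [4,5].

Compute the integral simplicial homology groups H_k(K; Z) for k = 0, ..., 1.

H_0 = Z,  H_1 = Z^3.

We work with the vertex ordering 0 < 1 < 2 < 3 < 4 < 5 < 6. The simplices of K, each written with vertices in increasing order, are:

  0-simplices (7): [0], [1], [2], [3], [4], [5], [6]
  1-simplices (9): [0,4], [0,5], [1,2], [1,5], [2,5], [3,5], [3,6], [4,5], [5,6]

Hence C_0 ≅ Z^7, C_1 ≅ Z^9.

Boundary ∂_1: C_1 → C_0 sends each edge [p,q] (with p < q) to q − p.
As a 7×9 matrix over Z this has rank 6, with invariant factors (1,1,1,1,1,1).

Reading off H_k = ker ∂_k / im ∂_{k+1}:

  H_0: rank C_0 − rank ∂_1 = 7 − 6 = 1, and the invariant factors of ∂_1 are all 1, so H_0 = Z.
  H_1: rank ker ∂_1 − rank ∂_2 = (9 − 6) − 0 = 3, and there is no ∂_2, so H_1 = Z^3.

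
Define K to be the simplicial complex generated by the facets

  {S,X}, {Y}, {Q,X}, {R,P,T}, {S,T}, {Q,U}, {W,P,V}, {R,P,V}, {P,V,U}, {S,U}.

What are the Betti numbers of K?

We work with the vertex ordering P < Q < R < S < T < U < V < W < X < Y. The simplices of K, each written with vertices in increasing order, are:

  0-simplices (10): P, Q, R, S, T, U, V, W, X, Y
  1-simplices (14): PR, PT, PU, PV, PW, QU, QX, RT, RV, ST, SU, SX, UV, VW
  2-simplices (4): PRT, PRV, PUV, PVW

giving chain groups C_0 ≅ Z^10, C_1 ≅ Z^14, C_2 ≅ Z^4.

The boundary map ∂_1: C_1 → C_0 maps an edge to its endpoints' difference, ∂[p,q] = q − p. For instance
  ∂PR = R − P.
The 10×14 boundary matrix has rank 8 and Smith normal form diag(1,1,1,1,1,1,1,1).

Boundary ∂_2: C_2 → C_1 acts by ∂[p,q,r] = [q,r] − [p,r] + [p,q]. For instance
  ∂PRT = RT − PT + PR,
  ∂PUV = UV − PV + PU.
The resulting 14×4 matrix has rank 4, and its Smith normal form has invariant factors (1,1,1,1).

Now H_k = ker ∂_k / im ∂_{k+1}, so:

  H_0: rank C_0 − rank ∂_1 = 10 − 8 = 2, and the invariant factors of ∂_1 are all 1, so H_0 ≅ Z^2.
  H_1: rank ker ∂_1 − rank ∂_2 = (14 − 8) − 4 = 2, and the invariant factors of ∂_2 are all 1, so H_1 ≅ Z^2.
  H_2: rank ker ∂_2 − rank ∂_3 = (4 − 4) − 0 = 0, and there is no ∂_3, so H_2 ≅ 0.

Hence the Betti numbers are b_0 = 2, b_1 = 2, b_2 = 0.

b_0 = 2, b_1 = 2, b_2 = 0.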